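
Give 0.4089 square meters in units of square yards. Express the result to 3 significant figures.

1 square meter = 1.19599 square yards.
Thus 0.4089 × 1.19599 ≈ 0.489 yd².

0.489 yd²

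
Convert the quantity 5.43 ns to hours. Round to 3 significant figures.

1.51e-12 h

1 ns = 2.77778e-13 h.
Then 5.43 × 2.77778e-13 ≈ 1.51e-12 h.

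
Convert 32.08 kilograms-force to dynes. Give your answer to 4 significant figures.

3.146e+7 dyn

1 kgf = 980665 dyn.
Thus 32.08 × 980665 ≈ 3.146e+7 dyn.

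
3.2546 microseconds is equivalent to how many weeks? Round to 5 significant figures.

5.3813 × 10^-12 wk

1 μs = 1.65344 × 10^-12 wk.
3.2546 × 1.65344 × 10^-12 ≈ 5.3813 × 10^-12 wk.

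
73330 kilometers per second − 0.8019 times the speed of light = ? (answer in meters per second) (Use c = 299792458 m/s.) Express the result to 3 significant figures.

73330 km/s = 7.33300 × 10^7 m/s and 0.8019 c = 2.40404 × 10^8 m/s.
7.33300 × 10^7 − 2.40404 × 10^8 ≈ -1.67 × 10^8 m/s.

-1.67 × 10^8 m/s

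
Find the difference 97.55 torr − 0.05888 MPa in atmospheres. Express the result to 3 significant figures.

97.55 torr = 0.128355 atm and 0.05888 MPa = 0.581100 atm.
0.128355 − 0.581100 ≈ -0.453 atm.

-0.453 atm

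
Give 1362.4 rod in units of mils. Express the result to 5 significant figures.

2.6976e+8 mil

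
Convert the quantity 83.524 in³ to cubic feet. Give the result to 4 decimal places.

1 in³ = 0.000578704 ft³.
83.524 × 0.000578704 ≈ 0.0483 ft³.

0.0483 ft³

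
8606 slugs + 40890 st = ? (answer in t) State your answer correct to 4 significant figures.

8606 slug = 125.595 t and 40890 st = 259.663 t.
125.595 + 259.663 ≈ 385.3 t.

385.3 metric tons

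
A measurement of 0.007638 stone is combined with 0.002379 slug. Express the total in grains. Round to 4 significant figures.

1284 gr

0.007638 st = 748.524 gr and 0.002379 slug = 535.794 gr.
748.524 + 535.794 ≈ 1284 gr.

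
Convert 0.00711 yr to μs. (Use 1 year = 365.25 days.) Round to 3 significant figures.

2.24e+11 μs

1 yr = 3.15576e+13 μs.
0.00711 × 3.15576e+13 ≈ 2.24e+11 μs.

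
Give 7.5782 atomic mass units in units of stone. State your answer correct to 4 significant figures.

1 u = 2.61490 × 10^-28 st.
Then 7.5782 × 2.61490 × 10^-28 ≈ 1.982 × 10^-27 st.

1.982 × 10^-27 st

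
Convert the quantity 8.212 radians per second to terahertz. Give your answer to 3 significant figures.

1 radian per second = 1.59155 × 10^-13 THz.
Then 8.212 × 1.59155 × 10^-13 ≈ 1.31 × 10^-12 THz.

1.31 × 10^-12 terahertz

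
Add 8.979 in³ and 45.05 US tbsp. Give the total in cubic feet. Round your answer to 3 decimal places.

0.029 cubic feet

8.979 in³ = 0.00519618 ft³ and 45.05 US tbsp = 0.0235246 ft³.
0.00519618 + 0.0235246 ≈ 0.029 ft³.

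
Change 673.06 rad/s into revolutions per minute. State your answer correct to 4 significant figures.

6427 revolutions per minute

1 rad/s = 9.54930 rpm.
673.06 × 9.54930 ≈ 6427 rpm.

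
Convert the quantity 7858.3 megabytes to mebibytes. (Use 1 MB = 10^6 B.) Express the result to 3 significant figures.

1 MB = 0.953674 MiB.
Thus 7858.3 × 0.953674 ≈ 7490 MiB.

7490 MiB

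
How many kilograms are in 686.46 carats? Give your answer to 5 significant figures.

1 ct = 0.000200000 kilograms.
Then 686.46 × 0.000200000 ≈ 0.13729 kg.

0.13729 kilograms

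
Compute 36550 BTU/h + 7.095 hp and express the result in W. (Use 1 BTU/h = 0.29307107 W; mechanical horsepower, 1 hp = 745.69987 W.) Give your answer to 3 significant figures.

36550 BTU/h = 10711.7 W and 7.095 hp = 5290.74 W.
10711.7 + 5290.74 ≈ 16000 W.

16000 W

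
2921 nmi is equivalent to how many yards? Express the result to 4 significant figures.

1 nautical mile = 2025.37 yd.
Thus 2921 × 2025.37 ≈ 5.916 × 10^6 yd.

5.916 × 10^6 yd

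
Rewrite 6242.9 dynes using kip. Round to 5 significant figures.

1 dyne = 2.24809e-9 kip.
So 6242.9 × 2.24809e-9 ≈ 1.4035e-5 kip.

1.4035e-5 kip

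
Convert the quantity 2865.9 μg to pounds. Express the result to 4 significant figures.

1 microgram = 2.20462e-9 pounds.
2865.9 × 2.20462e-9 ≈ 6.318e-6 lb.

6.318e-6 pounds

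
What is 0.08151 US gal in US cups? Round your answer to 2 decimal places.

1.30 US cups

1 US gallon = 16.0000 US cup.
0.08151 × 16.0000 ≈ 1.30 US cup.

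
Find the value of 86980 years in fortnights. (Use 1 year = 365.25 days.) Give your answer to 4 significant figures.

2.269 × 10^6 fortnights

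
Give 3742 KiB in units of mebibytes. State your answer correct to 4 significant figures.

1 KiB = 0.0009765625 mebibytes.
Then 3742 × 0.0009765625 ≈ 3.654 MiB.

3.654 mebibytes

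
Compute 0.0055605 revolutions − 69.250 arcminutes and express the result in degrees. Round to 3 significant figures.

0.0055605 rev = 2.00178 ° and 69.250 arcmin = 1.15417 °.
2.00178 − 1.15417 ≈ 0.848 °.

0.848 degrees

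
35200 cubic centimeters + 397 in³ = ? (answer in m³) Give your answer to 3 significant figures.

0.0417 m³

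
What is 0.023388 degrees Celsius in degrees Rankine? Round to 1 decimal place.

°R = (°C + 273.15) × 9/5.
Applying the formula gives 491.7 °R.

491.7 degrees Rankine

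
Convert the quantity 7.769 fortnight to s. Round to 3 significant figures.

1 fortnight = 1.20960e+6 seconds.
Thus 7.769 × 1.20960e+6 ≈ 9.40e+6 s.

9.40e+6 s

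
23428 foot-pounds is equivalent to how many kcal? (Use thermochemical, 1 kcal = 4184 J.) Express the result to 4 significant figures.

7.592 kcal

1 ft·lbf = 0.000324048 kcal.
Then 23428 × 0.000324048 ≈ 7.592 kcal.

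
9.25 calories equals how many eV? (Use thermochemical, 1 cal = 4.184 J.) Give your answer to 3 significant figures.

2.42 × 10^20 eV

1 calorie = 2.61145 × 10^19 eV.
So 9.25 × 2.61145 × 10^19 ≈ 2.42 × 10^20 eV.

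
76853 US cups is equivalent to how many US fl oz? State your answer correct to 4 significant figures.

614800 US fl oz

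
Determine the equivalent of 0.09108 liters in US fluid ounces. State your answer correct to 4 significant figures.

3.080 US fl oz

1 liter = 33.8140 US fluid ounces.
Then 0.09108 × 33.8140 ≈ 3.080 US fl oz.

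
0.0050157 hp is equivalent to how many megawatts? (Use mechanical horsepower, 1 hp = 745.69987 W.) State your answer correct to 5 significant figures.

3.7402 × 10^-6 MW

1 hp = 0.000745700 MW.
Thus 0.0050157 × 0.000745700 ≈ 3.7402 × 10^-6 MW.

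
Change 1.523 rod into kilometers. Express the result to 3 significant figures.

1 rod = 0.00502920 km.
Then 1.523 × 0.00502920 ≈ 0.00766 km.

0.00766 kilometers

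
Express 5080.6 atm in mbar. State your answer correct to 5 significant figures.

5.1479e+6 millibar

1 atmosphere = 1013.25 mbar.
5080.6 × 1013.25 ≈ 5.1479e+6 mbar.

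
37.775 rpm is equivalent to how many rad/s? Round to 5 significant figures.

3.9558 rad/s

1 rpm = 0.104720 radians per second.
Then 37.775 × 0.104720 ≈ 3.9558 rad/s.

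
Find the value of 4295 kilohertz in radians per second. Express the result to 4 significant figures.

2.699 × 10^7 rad/s

1 kHz = 6283.19 rad/s.
4295 × 6283.19 ≈ 2.699 × 10^7 rad/s.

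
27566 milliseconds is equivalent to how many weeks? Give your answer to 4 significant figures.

4.558 × 10^-5 weeks

1 millisecond = 1.65344 × 10^-9 weeks.
27566 × 1.65344 × 10^-9 ≈ 4.558 × 10^-5 wk.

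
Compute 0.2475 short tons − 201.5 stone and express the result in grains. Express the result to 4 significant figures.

-1.628 × 10^7 gr

0.2475 short ton = 3.46500 × 10^6 gr and 201.5 st = 1.97470 × 10^7 gr.
3.46500 × 10^6 − 1.97470 × 10^7 ≈ -1.628 × 10^7 gr.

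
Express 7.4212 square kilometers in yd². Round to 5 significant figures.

8.8757e+6 yd²

1 km² = 1.19599e+6 square yards.
7.4212 × 1.19599e+6 ≈ 8.8757e+6 yd².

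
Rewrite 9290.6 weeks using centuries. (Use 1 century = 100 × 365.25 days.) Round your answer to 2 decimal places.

1 wk = 0.000191650 century.
So 9290.6 × 0.000191650 ≈ 1.78 century.

1.78 century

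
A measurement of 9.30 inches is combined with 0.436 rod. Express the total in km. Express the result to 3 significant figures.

0.00243 km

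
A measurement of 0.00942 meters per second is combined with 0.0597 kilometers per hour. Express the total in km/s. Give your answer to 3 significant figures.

2.60e-5 km/s

0.00942 m/s = 9.42000e-6 km/s and 0.0597 km/h = 1.65833e-5 km/s.
9.42000e-6 + 1.65833e-5 ≈ 2.60e-5 km/s.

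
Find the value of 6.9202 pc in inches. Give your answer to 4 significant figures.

1 pc = 1.21483e+18 in.
So 6.9202 × 1.21483e+18 ≈ 8.407e+18 in.

8.407e+18 in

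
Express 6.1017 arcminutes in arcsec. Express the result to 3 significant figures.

1 arcmin = 60.0000 arcsec.
Then 6.1017 × 60.0000 ≈ 366 arcsec.

366 arcsec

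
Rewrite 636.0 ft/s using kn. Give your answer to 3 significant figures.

377 knots

1 foot per second = 0.592484 kn.
Then 636.0 × 0.592484 ≈ 377 kn.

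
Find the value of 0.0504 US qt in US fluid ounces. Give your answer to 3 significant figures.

1.61 US fluid ounces

1 US quart = 32.0000 US fluid ounces.
0.0504 × 32.0000 ≈ 1.61 US fl oz.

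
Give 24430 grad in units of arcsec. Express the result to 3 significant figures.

7.92e+7 arcsec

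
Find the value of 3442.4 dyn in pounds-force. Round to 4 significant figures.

1 dyne = 2.24809 × 10^-6 lbf.
So 3442.4 × 2.24809 × 10^-6 ≈ 0.007739 lbf.

0.007739 lbf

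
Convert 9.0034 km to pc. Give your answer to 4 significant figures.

2.918e-13 parsecs

1 km = 3.24078e-14 parsecs.
9.0034 × 3.24078e-14 ≈ 2.918e-13 pc.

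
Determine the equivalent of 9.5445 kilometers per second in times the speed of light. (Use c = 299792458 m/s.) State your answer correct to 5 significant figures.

3.1837e-5 times the speed of light

1 kilometer per second = 3.33564e-6 times the speed of light.
Thus 9.5445 × 3.33564e-6 ≈ 3.1837e-5 c.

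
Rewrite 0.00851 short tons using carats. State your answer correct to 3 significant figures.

38600 ct

1 short ton = 4.53592e+6 carats.
Then 0.00851 × 4.53592e+6 ≈ 38600 ct.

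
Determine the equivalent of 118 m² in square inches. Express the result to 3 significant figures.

1 square meter = 1550.00 in².
118 × 1550.00 ≈ 183000 in².

183000 in²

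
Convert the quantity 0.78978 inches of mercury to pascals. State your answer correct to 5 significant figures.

2674.5 Pa

1 inch of mercury = 3386.39 Pa.
0.78978 × 3386.39 ≈ 2674.5 Pa.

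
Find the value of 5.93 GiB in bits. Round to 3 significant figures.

5.09e+10 bits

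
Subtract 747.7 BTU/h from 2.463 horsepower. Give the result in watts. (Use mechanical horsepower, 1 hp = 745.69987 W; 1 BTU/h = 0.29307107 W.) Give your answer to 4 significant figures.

1618 W

2.463 hp = 1836.66 W and 747.7 BTU/h = 219.129 W.
1836.66 − 219.129 ≈ 1618 W.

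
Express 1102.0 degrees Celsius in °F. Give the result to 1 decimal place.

°C = (°F − 32) × 5/9.
Applying the formula gives 2015.6 °F.

2015.6 °F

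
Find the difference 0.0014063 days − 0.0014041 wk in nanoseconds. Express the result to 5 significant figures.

-7.2770 × 10^11 ns

0.0014063 d = 1.21504 × 10^11 ns and 0.0014041 wk = 8.49200 × 10^11 ns.
1.21504 × 10^11 − 8.49200 × 10^11 ≈ -7.2770 × 10^11 ns.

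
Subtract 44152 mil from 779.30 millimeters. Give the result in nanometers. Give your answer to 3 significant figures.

-3.42 × 10^8 nanometers

779.30 mm = 7.79300 × 10^8 nm and 44152 mil = 1.12146 × 10^9 nm.
7.79300 × 10^8 − 1.12146 × 10^9 ≈ -3.42 × 10^8 nm.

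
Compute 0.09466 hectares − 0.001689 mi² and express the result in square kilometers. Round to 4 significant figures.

0.09466 ha = 0.000946600 km² and 0.001689 mi² = 0.00437449 km².
0.000946600 − 0.00437449 ≈ -0.003428 km².

-0.003428 km²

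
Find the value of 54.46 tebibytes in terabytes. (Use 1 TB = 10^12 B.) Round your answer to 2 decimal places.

59.88 TB

1 tebibyte = 1.09951 terabytes.
Then 54.46 × 1.09951 ≈ 59.88 TB.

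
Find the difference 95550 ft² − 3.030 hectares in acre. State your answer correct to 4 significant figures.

-5.294 acre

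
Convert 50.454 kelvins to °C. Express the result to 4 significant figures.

-222.7 °C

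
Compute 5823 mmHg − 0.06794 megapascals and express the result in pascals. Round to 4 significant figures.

5823 mmHg = 776336 Pa and 0.06794 MPa = 67940.0 Pa.
776336 − 67940.0 ≈ 708400 Pa.

708400 Pa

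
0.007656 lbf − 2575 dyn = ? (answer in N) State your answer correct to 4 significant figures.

0.007656 lbf = 0.0340556 N and 2575 dyn = 0.0257500 N.
0.0340556 − 0.0257500 ≈ 0.008306 N.

0.008306 newtons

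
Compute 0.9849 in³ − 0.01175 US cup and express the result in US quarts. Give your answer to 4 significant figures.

0.01412 US quarts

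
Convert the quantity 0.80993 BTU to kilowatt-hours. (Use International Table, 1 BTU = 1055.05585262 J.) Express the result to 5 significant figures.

1 BTU = 0.000293071 kilowatt-hours.
Then 0.80993 × 0.000293071 ≈ 0.00023737 kWh.

0.00023737 kilowatt-hours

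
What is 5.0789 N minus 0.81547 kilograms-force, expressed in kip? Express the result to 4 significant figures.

5.0789 N = 0.00114178 kip and 0.81547 kgf = 0.00179780 kip.
0.00114178 − 0.00179780 ≈ -0.0006560 kip.

-0.0006560 kips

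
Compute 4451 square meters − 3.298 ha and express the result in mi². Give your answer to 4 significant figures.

4451 m² = 0.00171854 mi² and 3.298 ha = 0.0127336 mi².
0.00171854 − 0.0127336 ≈ -0.01102 mi².

-0.01102 mi²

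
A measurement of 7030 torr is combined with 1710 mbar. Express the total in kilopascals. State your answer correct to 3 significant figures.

1110 kilopascals

7030 torr = 937.256 kPa and 1710 mbar = 171.000 kPa.
937.256 + 171.000 ≈ 1110 kPa.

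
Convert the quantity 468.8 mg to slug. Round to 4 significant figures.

3.212e-5 slugs

1 mg = 6.85218e-8 slug.
468.8 × 6.85218e-8 ≈ 3.212e-5 slug.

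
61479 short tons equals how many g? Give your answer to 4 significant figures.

1 short ton = 907185 g.
So 61479 × 907185 ≈ 5.577e+10 g.

5.577e+10 grams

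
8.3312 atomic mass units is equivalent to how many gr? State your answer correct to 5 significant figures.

2.1350 × 10^-22 gr

1 u = 2.56260 × 10^-23 grains.
Thus 8.3312 × 2.56260 × 10^-23 ≈ 2.1350 × 10^-22 gr.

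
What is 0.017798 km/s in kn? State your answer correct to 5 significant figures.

1 km/s = 1943.844 kn.
Then 0.017798 × 1943.844 ≈ 34.597 kn.

34.597 kn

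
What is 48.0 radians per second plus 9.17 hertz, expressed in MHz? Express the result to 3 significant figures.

1.68e-5 MHz

48.0 rad/s = 7.63944e-6 MHz and 9.17 Hz = 9.17000e-6 MHz.
7.63944e-6 + 9.17000e-6 ≈ 1.68e-5 MHz.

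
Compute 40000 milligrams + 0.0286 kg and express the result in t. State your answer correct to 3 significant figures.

6.86 × 10^-5 t

40000 mg = 4.00000 × 10^-5 t and 0.0286 kg = 2.86000 × 10^-5 t.
4.00000 × 10^-5 + 2.86000 × 10^-5 ≈ 6.86 × 10^-5 t.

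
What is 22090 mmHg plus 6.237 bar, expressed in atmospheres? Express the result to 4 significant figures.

22090 mmHg = 29.0658 atm and 6.237 bar = 6.15544 atm.
29.0658 + 6.15544 ≈ 35.22 atm.

35.22 atmospheres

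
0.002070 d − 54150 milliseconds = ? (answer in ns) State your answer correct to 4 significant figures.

1.247e+11 ns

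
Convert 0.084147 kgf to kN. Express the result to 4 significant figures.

0.0008252 kN

1 kgf = 0.00980665 kilonewtons.
Then 0.084147 × 0.00980665 ≈ 0.0008252 kN.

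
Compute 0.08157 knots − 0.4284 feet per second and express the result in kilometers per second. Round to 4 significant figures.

0.08157 kn = 4.19632 × 10^-5 km/s and 0.4284 ft/s = 0.000130576 km/s.
4.19632 × 10^-5 − 0.000130576 ≈ -8.861 × 10^-5 km/s.

-8.861 × 10^-5 km/s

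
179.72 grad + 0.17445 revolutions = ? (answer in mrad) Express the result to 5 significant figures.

3919.1 mrad

179.72 grad = 2823.04 mrad and 0.17445 rev = 1096.10 mrad.
2823.04 + 1096.10 ≈ 3919.1 mrad.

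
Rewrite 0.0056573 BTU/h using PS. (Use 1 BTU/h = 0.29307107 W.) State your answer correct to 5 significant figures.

2.2542e-6 metric horsepower

1 BTU/h = 0.000398466 PS.
0.0056573 × 0.000398466 ≈ 2.2542e-6 PS.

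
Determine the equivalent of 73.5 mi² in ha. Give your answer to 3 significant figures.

1 mi² = 258.999 ha.
So 73.5 × 258.999 ≈ 19000 ha.

19000 hectares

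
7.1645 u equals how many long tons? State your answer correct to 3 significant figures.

1.17e-29 long tons

1 atomic mass unit = 1.63431e-30 long ton.
7.1645 × 1.63431e-30 ≈ 1.17e-29 long ton.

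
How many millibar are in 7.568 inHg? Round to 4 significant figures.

256.3 mbar

1 inch of mercury = 33.8639 millibar.
So 7.568 × 33.8639 ≈ 256.3 mbar.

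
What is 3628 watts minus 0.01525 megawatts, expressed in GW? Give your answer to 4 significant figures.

-1.162e-5 gigawatts

3628 W = 3.62800e-6 GW and 0.01525 MW = 1.52500e-5 GW.
3.62800e-6 − 1.52500e-5 ≈ -1.162e-5 GW.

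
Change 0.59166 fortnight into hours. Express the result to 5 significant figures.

1 fortnight = 336.000 hours.
Thus 0.59166 × 336.000 ≈ 198.80 h.

198.80 h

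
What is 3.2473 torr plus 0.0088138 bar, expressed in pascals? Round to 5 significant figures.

1314.3 pascals

3.2473 torr = 432.938 Pa and 0.0088138 bar = 881.380 Pa.
432.938 + 881.380 ≈ 1314.3 Pa.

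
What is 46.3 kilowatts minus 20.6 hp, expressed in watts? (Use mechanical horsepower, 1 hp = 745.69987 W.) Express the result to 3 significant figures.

46.3 kW = 46300.0 W and 20.6 hp = 15361.4 W.
46300.0 − 15361.4 ≈ 30900 W.

30900 W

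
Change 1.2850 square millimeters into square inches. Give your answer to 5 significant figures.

1 square millimeter = 0.001550003 square inches.
Then 1.2850 × 0.001550003 ≈ 0.0019918 in².

0.0019918 square inches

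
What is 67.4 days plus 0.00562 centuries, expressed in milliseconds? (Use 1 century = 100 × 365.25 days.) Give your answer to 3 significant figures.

2.36e+10 milliseconds

67.4 d = 5.82336e+9 ms and 0.00562 century = 1.77354e+10 ms.
5.82336e+9 + 1.77354e+10 ≈ 2.36e+10 ms.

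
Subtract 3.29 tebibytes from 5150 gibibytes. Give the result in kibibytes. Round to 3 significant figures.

5150 GiB = 5.40017 × 10^9 KiB and 3.29 TiB = 3.53261 × 10^9 KiB.
5.40017 × 10^9 − 3.53261 × 10^9 ≈ 1.87 × 10^9 KiB.

1.87 × 10^9 kibibytes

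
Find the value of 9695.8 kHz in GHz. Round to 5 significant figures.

0.0096958 GHz

1 kilohertz = 1.00000e-6 gigahertz.
So 9695.8 × 1.00000e-6 ≈ 0.0096958 GHz.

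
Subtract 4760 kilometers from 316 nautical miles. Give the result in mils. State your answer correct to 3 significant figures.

-1.64 × 10^11 mil

316 nmi = 2.30406 × 10^10 mil and 4760 km = 1.87402 × 10^11 mil.
2.30406 × 10^10 − 1.87402 × 10^11 ≈ -1.64 × 10^11 mil.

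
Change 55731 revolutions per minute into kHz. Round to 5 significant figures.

1 revolution per minute = 1.66667e-5 kilohertz.
So 55731 × 1.66667e-5 ≈ 0.92885 kHz.

0.92885 kHz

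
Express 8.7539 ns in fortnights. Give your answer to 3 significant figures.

7.24e-15 fortnights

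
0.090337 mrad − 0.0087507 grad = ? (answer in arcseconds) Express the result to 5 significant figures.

-9.7189 arcsec

0.090337 mrad = 18.63334 arcsec and 0.0087507 grad = 28.35227 arcsec.
18.63334 − 28.35227 ≈ -9.7189 arcsec.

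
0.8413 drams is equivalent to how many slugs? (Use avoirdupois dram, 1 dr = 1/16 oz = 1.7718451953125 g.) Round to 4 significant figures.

1 dram = 0.000121410 slug.
Then 0.8413 × 0.000121410 ≈ 0.0001021 slug.

0.0001021 slug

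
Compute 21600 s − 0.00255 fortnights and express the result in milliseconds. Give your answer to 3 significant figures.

21600 s = 2.16000 × 10^7 ms and 0.00255 fortnight = 3.08448 × 10^6 ms.
2.16000 × 10^7 − 3.08448 × 10^6 ≈ 1.85 × 10^7 ms.

1.85 × 10^7 milliseconds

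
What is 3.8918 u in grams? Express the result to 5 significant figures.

6.4625e-24 grams

1 u = 1.66054e-24 g.
Thus 3.8918 × 1.66054e-24 ≈ 6.4625e-24 g.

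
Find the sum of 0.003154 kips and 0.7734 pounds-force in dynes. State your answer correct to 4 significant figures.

1.747 × 10^6 dyn

0.003154 kip = 1.40297 × 10^6 dyn and 0.7734 lbf = 344025 dyn.
1.40297 × 10^6 + 344025 ≈ 1.747 × 10^6 dyn.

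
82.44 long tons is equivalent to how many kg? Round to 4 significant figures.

83760 kg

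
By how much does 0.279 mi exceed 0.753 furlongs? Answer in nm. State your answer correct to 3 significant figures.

2.98e+11 nm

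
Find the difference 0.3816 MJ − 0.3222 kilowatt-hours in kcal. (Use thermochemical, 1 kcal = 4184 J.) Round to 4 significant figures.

0.3816 MJ = 91.2046 kcal and 0.3222 kWh = 277.228 kcal.
91.2046 − 277.228 ≈ -186.0 kcal.

-186.0 kcal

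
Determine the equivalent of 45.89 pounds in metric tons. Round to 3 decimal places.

1 lb = 0.000453592 t.
So 45.89 × 0.000453592 ≈ 0.021 t.

0.021 t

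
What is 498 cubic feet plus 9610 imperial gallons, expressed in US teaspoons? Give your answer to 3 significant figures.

1.17 × 10^7 US tsp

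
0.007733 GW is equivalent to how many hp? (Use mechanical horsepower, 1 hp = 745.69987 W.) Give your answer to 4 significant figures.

10370 horsepower

1 GW = 1.34102 × 10^6 hp.
0.007733 × 1.34102 × 10^6 ≈ 10370 hp.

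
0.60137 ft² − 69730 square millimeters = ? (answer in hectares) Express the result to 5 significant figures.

-1.3861e-6 ha

0.60137 ft² = 5.58691e-6 ha and 69730 mm² = 6.97300e-6 ha.
5.58691e-6 − 6.97300e-6 ≈ -1.3861e-6 ha.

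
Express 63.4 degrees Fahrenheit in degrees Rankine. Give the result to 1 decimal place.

°R = °F + 459.67.
Applying the formula gives 523.1 °R.

523.1 degrees Rankine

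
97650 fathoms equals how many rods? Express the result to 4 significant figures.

35510 rod

1 fathom = 0.363636 rod.
97650 × 0.363636 ≈ 35510 rod.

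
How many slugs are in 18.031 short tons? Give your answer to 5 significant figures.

1120.8 slug

1 short ton = 62.1619 slug.
18.031 × 62.1619 ≈ 1120.8 slug.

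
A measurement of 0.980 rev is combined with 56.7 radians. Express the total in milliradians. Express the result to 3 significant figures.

62900 mrad

0.980 rev = 6157.52 mrad and 56.7 rad = 56700.0 mrad.
6157.52 + 56700.0 ≈ 62900 mrad.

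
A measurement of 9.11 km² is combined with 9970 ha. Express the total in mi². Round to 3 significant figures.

9.11 km² = 3.51739 mi² and 9970 ha = 38.4944 mi².
3.51739 + 38.4944 ≈ 42.0 mi².

42.0 square miles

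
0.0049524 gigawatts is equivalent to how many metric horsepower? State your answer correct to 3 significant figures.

6730 PS

1 GW = 1.35962e+6 PS.
So 0.0049524 × 1.35962e+6 ≈ 6730 PS.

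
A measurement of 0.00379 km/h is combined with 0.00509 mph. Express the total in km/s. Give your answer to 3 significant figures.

0.00379 km/h = 1.05278 × 10^-6 km/s and 0.00509 mph = 2.27543 × 10^-6 km/s.
1.05278 × 10^-6 + 2.27543 × 10^-6 ≈ 3.33 × 10^-6 km/s.

3.33 × 10^-6 km/s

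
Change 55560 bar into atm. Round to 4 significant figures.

1 bar = 0.986923 atmospheres.
Thus 55560 × 0.986923 ≈ 54830 atm.

54830 atm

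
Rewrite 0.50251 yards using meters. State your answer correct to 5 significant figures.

1 yd = 0.914400 meters.
Thus 0.50251 × 0.914400 ≈ 0.45950 m.

0.45950 m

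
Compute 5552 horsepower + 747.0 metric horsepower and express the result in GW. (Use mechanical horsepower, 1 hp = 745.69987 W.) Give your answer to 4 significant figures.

0.004690 GW

5552 hp = 0.00414013 GW and 747.0 PS = 0.000549418 GW.
0.00414013 + 0.000549418 ≈ 0.004690 GW.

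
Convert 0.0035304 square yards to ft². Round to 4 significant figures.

1 yd² = 9.00000 square feet.
So 0.0035304 × 9.00000 ≈ 0.03177 ft².

0.03177 ft²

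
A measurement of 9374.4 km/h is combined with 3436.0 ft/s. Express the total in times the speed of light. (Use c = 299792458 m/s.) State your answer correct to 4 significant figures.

9374.4 km/h = 8.68601e-6 c and 3436.0 ft/s = 3.49339e-6 c.
8.68601e-6 + 3.49339e-6 ≈ 1.218e-5 c.

1.218e-5 times the speed of light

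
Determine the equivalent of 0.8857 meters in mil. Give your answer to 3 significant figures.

34900 mils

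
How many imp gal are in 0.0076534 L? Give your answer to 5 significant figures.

0.0016835 imperial gallons

1 liter = 0.219969 imp gal.
Then 0.0076534 × 0.219969 ≈ 0.0016835 imp gal.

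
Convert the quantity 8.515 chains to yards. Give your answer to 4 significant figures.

187.3 yards

1 chain = 22.0000 yd.
8.515 × 22.0000 ≈ 187.3 yd.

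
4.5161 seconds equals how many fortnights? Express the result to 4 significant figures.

1 second = 8.26720e-7 fortnight.
4.5161 × 8.26720e-7 ≈ 3.734e-6 fortnight.

3.734e-6 fortnight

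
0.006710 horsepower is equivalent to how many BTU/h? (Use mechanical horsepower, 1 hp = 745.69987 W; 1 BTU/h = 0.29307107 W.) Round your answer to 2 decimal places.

17.07 BTU/h

1 hp = 2544.43 BTU/h.
Then 0.006710 × 2544.43 ≈ 17.07 BTU/h.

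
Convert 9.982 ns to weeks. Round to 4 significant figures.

1 ns = 1.65344 × 10^-15 weeks.
Thus 9.982 × 1.65344 × 10^-15 ≈ 1.650 × 10^-14 wk.

1.650 × 10^-14 weeks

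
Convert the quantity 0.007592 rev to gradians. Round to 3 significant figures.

1 rev = 400.000 grad.
0.007592 × 400.000 ≈ 3.04 grad.

3.04 gradians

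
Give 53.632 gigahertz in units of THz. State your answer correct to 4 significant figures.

0.05363 THz

1 gigahertz = 0.00100000 THz.
So 53.632 × 0.00100000 ≈ 0.05363 THz.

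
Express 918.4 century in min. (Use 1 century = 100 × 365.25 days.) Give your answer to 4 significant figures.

1 century = 5.25960 × 10^7 min.
Then 918.4 × 5.25960 × 10^7 ≈ 4.830 × 10^10 min.

4.830 × 10^10 minutes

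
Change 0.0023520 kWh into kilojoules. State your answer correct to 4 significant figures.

1 kWh = 3600.00 kilojoules.
0.0023520 × 3600.00 ≈ 8.467 kJ.

8.467 kilojoules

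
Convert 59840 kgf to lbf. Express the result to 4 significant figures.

131900 pounds-force

1 kgf = 2.20462 pounds-force.
59840 × 2.20462 ≈ 131900 lbf.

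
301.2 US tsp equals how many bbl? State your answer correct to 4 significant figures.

0.009338 oil barrels

1 US tsp = 3.10020 × 10^-5 bbl.
Thus 301.2 × 3.10020 × 10^-5 ≈ 0.009338 bbl.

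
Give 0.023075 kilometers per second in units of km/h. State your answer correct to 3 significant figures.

1 km/s = 3600.00 km/h.
So 0.023075 × 3600.00 ≈ 83.1 km/h.

83.1 km/h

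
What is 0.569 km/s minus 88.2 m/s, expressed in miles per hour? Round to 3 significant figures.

0.569 km/s = 1272.82 mph and 88.2 m/s = 197.298 mph.
1272.82 − 197.298 ≈ 1080 mph.

1080 miles per hour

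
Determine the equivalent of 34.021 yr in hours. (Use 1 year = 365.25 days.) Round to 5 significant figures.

298230 hours

1 yr = 8766.00 hours.
Thus 34.021 × 8766.00 ≈ 298230 h.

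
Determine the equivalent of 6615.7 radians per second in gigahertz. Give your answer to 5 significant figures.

1.0529 × 10^-6 GHz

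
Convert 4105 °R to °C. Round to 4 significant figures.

°R = (°C + 273.15) × 9/5.
Applying the formula gives 2007 °C.

2007 degrees Celsius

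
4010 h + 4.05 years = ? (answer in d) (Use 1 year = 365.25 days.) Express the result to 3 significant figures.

1650 d

4010 h = 167.083 d and 4.05 yr = 1479.26 d.
167.083 + 1479.26 ≈ 1650 d.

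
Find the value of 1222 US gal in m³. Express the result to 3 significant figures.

4.63 m³

1 US gal = 0.00378541 m³.
Thus 1222 × 0.00378541 ≈ 4.63 m³.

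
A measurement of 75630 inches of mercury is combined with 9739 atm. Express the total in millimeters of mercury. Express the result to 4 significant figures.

9.323e+6 mmHg

75630 inHg = 1.92100e+6 mmHg and 9739 atm = 7.40164e+6 mmHg.
1.92100e+6 + 7.40164e+6 ≈ 9.323e+6 mmHg.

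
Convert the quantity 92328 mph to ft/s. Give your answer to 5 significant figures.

135410 feet per second

1 mph = 1.46667 feet per second.
92328 × 1.46667 ≈ 135410 ft/s.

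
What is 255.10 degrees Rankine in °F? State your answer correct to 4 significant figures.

°R = °F + 459.67.
Applying the formula gives -204.6 °F.

-204.6 °F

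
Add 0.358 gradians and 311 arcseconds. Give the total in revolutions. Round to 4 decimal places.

0.358 grad = 0.000895000 rev and 311 arcsec = 0.000239969 rev.
0.000895000 + 0.000239969 ≈ 0.0011 rev.

0.0011 rev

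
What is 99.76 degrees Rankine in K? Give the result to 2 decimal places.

55.42 K

°R = K × 9/5.
Applying the formula gives 55.42 K.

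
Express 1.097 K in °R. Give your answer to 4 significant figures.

°R = K × 9/5.
Applying the formula gives 1.975 °R.

1.975 degrees Rankine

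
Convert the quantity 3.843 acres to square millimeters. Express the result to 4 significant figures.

1.555 × 10^10 square millimeters

1 acre = 4.04686 × 10^9 mm².
Then 3.843 × 4.04686 × 10^9 ≈ 1.555 × 10^10 mm².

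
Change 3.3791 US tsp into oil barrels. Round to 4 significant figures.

1 US teaspoon = 3.10020 × 10^-5 bbl.
So 3.3791 × 3.10020 × 10^-5 ≈ 0.0001048 bbl.

0.0001048 bbl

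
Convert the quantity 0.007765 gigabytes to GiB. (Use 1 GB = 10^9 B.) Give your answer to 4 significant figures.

1 GB = 0.931323 GiB.
0.007765 × 0.931323 ≈ 0.007232 GiB.

0.007232 GiB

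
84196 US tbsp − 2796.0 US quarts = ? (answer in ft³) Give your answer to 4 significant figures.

84196 US tbsp = 43.9663 ft³ and 2796.0 US qt = 93.4427 ft³.
43.9663 − 93.4427 ≈ -49.48 ft³.

-49.48 cubic feet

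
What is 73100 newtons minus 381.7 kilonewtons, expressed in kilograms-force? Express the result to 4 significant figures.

73100 N = 7454.13 kgf and 381.7 kN = 38922.6 kgf.
7454.13 − 38922.6 ≈ -31470 kgf.

-31470 kilograms-force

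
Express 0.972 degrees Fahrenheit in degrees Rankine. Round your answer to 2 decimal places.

460.64 °R

°R = °F + 459.67.
Applying the formula gives 460.64 °R.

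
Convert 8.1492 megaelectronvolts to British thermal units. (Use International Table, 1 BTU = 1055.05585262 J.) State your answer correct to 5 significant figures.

1 MeV = 1.51857 × 10^-16 BTU.
Then 8.1492 × 1.51857 × 10^-16 ≈ 1.2375 × 10^-15 BTU.

1.2375 × 10^-15 BTU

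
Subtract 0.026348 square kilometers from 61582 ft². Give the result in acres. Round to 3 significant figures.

61582 ft² = 1.41373 acre and 0.026348 km² = 6.51073 acre.
1.41373 − 6.51073 ≈ -5.10 acre.

-5.10 acres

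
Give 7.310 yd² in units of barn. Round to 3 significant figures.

6.11 × 10^28 barn

1 square yard = 8.36127 × 10^27 barn.
Thus 7.310 × 8.36127 × 10^27 ≈ 6.11 × 10^28 barn.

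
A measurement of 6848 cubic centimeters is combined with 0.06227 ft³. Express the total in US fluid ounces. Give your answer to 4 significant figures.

291.2 US fl oz

6848 cm³ = 231.558 US fl oz and 0.06227 ft³ = 59.6239 US fl oz.
231.558 + 59.6239 ≈ 291.2 US fl oz.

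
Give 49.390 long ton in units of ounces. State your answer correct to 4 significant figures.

1.770e+6 ounces

1 long ton = 35840.0 oz.
Thus 49.390 × 35840.0 ≈ 1.770e+6 oz.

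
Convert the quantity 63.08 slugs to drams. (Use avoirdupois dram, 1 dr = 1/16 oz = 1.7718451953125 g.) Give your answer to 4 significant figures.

1 slug = 8236.56 drams.
63.08 × 8236.56 ≈ 519600 dr.

519600 dr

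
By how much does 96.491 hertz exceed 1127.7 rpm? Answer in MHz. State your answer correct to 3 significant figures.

7.77e-5 MHz

96.491 Hz = 9.64910e-5 MHz and 1127.7 rpm = 1.87950e-5 MHz.
9.64910e-5 − 1.87950e-5 ≈ 7.77e-5 MHz.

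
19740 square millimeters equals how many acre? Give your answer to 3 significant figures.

1 square millimeter = 2.47105e-10 acres.
19740 × 2.47105e-10 ≈ 4.88e-6 acre.

4.88e-6 acre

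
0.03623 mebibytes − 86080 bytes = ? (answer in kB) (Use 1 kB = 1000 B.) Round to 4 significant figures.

-48.09 kB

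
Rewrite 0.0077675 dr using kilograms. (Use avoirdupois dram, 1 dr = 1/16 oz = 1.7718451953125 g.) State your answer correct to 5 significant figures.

1.3763 × 10^-5 kilograms

1 dr = 0.00177185 kilograms.
So 0.0077675 × 0.00177185 ≈ 1.3763 × 10^-5 kg.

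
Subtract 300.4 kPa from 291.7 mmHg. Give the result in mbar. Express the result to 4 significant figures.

-2615 millibar

291.7 mmHg = 388.901 mbar and 300.4 kPa = 3004.00 mbar.
388.901 − 3004.00 ≈ -2615 mbar.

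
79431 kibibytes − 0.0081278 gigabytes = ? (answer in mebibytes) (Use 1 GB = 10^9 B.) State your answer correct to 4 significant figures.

69.82 mebibytes

79431 KiB = 77.5693 MiB and 0.0081278 GB = 7.75127 MiB.
77.5693 − 7.75127 ≈ 69.82 MiB.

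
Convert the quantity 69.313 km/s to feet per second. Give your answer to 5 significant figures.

227400 feet per second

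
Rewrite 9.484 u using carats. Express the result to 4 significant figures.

7.874 × 10^-23 carats

1 u = 8.30270 × 10^-24 ct.
9.484 × 8.30270 × 10^-24 ≈ 7.874 × 10^-23 ct.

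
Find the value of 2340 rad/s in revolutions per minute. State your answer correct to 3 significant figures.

22300 revolutions per minute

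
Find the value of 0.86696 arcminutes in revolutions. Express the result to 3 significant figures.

1 arcminute = 4.62963 × 10^-5 revolutions.
0.86696 × 4.62963 × 10^-5 ≈ 4.01 × 10^-5 rev.

4.01 × 10^-5 rev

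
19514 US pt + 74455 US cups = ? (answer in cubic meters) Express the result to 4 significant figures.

26.85 m³

19514 US pt = 9.23357 m³ and 74455 US cup = 17.6152 m³.
9.23357 + 17.6152 ≈ 26.85 m³.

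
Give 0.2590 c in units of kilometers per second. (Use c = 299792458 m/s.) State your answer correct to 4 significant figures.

77650 km/s

1 speed of light = 299792 km/s.
Thus 0.2590 × 299792 ≈ 77650 km/s.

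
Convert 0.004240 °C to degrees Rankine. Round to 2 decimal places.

491.68 °R

°R = (°C + 273.15) × 9/5.
Applying the formula gives 491.68 °R.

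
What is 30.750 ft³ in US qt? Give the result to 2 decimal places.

920.10 US qt

1 ft³ = 29.9221 US qt.
So 30.750 × 29.9221 ≈ 920.10 US qt.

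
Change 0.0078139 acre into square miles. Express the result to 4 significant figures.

1 acre = 0.00156250 square miles.
0.0078139 × 0.00156250 ≈ 1.221e-5 mi².

1.221e-5 mi²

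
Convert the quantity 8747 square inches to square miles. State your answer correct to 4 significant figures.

2.179e-6 mi²

1 in² = 2.49098e-10 mi².
So 8747 × 2.49098e-10 ≈ 2.179e-6 mi².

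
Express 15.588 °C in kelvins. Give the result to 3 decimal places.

K = °C + 273.15.
Applying the formula gives 288.738 K.

288.738 K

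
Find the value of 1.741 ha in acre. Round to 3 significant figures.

4.30 acre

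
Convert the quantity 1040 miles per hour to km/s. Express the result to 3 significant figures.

0.465 km/s

1 mph = 0.000447040 km/s.
So 1040 × 0.000447040 ≈ 0.465 km/s.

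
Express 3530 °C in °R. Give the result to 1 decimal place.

°R = (°C + 273.15) × 9/5.
Applying the formula gives 6845.7 °R.

6845.7 °R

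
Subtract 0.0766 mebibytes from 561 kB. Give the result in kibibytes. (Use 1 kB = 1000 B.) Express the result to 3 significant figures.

469 KiB

561 kB = 547.852 KiB and 0.0766 MiB = 78.4384 KiB.
547.852 − 78.4384 ≈ 469 KiB.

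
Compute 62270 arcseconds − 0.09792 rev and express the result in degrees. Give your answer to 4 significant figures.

62270 arcsec = 17.2972 ° and 0.09792 rev = 35.2512 °.
17.2972 − 35.2512 ≈ -17.95 °.

-17.95 °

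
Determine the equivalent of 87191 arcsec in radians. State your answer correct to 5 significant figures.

0.42271 rad

1 arcsecond = 4.84814 × 10^-6 radians.
87191 × 4.84814 × 10^-6 ≈ 0.42271 rad.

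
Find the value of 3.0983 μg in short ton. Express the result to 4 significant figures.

3.415 × 10^-12 short ton

1 microgram = 1.10231 × 10^-12 short ton.
Then 3.0983 × 1.10231 × 10^-12 ≈ 3.415 × 10^-12 short ton.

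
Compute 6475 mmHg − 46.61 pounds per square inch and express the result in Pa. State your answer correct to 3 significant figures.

6475 mmHg = 863262 Pa and 46.61 psi = 321365 Pa.
863262 − 321365 ≈ 542000 Pa.

542000 Pa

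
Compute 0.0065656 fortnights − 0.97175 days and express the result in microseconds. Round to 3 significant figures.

0.0065656 fortnight = 7.94175e+9 μs and 0.97175 d = 8.39592e+10 μs.
7.94175e+9 − 8.39592e+10 ≈ -7.60e+10 μs.

-7.60e+10 microseconds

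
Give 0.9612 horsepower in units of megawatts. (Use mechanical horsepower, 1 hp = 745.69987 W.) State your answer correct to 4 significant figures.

1 horsepower = 0.000745700 megawatts.
So 0.9612 × 0.000745700 ≈ 0.0007168 MW.

0.0007168 MW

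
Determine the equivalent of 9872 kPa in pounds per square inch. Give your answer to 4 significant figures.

1432 pounds per square inch

1 kPa = 0.145038 psi.
Then 9872 × 0.145038 ≈ 1432 psi.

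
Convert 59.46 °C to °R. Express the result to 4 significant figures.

°R = (°C + 273.15) × 9/5.
Applying the formula gives 598.7 °R.

598.7 °R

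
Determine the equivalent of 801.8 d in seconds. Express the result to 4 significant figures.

6.928e+7 s

1 d = 86400.0 s.
Thus 801.8 × 86400.0 ≈ 6.928e+7 s.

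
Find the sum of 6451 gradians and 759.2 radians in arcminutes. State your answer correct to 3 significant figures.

2.96 × 10^6 arcmin

6451 grad = 348354 arcmin and 759.2 rad = 2.60994 × 10^6 arcmin.
348354 + 2.60994 × 10^6 ≈ 2.96 × 10^6 arcmin.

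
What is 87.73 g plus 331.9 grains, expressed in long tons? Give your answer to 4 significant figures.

0.0001075 long tons

87.73 g = 8.63444 × 10^-5 long ton and 331.9 gr = 2.11671 × 10^-5 long ton.
8.63444 × 10^-5 + 2.11671 × 10^-5 ≈ 0.0001075 long ton.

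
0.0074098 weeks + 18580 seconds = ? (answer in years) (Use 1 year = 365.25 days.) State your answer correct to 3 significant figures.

0.0074098 wk = 0.000142008 yr and 18580 s = 0.000588765 yr.
0.000142008 + 0.000588765 ≈ 0.000731 yr.

0.000731 yr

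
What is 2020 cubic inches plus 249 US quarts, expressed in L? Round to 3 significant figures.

269 liters

2020 in³ = 33.1019 L and 249 US qt = 235.642 L.
33.1019 + 235.642 ≈ 269 L.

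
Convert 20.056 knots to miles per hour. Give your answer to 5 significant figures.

1 kn = 1.15078 miles per hour.
Thus 20.056 × 1.15078 ≈ 23.080 mph.

23.080 miles per hour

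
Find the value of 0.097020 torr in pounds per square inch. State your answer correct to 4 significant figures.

0.001876 psi

1 torr = 0.0193368 psi.
Then 0.097020 × 0.0193368 ≈ 0.001876 psi.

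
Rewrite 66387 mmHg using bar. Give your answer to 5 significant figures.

1 mmHg = 0.001333224 bar.
Thus 66387 × 0.001333224 ≈ 88.509 bar.

88.509 bar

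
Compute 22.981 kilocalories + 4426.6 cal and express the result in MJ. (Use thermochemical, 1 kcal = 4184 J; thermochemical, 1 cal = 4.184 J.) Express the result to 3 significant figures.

22.981 kcal = 0.0961525 MJ and 4426.6 cal = 0.0185209 MJ.
0.0961525 + 0.0185209 ≈ 0.115 MJ.

0.115 MJ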